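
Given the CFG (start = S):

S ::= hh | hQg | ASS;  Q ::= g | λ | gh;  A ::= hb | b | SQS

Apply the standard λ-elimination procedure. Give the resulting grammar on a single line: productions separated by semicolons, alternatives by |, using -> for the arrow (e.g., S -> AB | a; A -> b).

Nullable set: {Q}.
S -> hQg: Q nullable, giving hQg | hg.
A -> SQS: Q nullable, giving SQS | SS.
Drop Q -> λ.
Unchanged (no nullable symbols): S -> ASS; S -> hh; A -> b; A -> hb; Q -> g; Q -> gh.

S -> hg | hh | ASS | hQg; A -> b | SS | hb | SQS; Q -> g | gh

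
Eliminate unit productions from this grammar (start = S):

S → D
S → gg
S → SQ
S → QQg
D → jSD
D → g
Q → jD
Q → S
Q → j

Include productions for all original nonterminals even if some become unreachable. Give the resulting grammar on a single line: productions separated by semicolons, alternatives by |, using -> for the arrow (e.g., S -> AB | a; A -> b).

S -> g | SQ | gg | QQg | jSD; D -> g | jSD; Q -> g | j | SQ | gg | jD | QQg | jSD

Unit productions: Q->S, S->D.
Unit pairs (A ⇒* B via units): (Q,D), (Q,S), (S,D).
S: inherits non-unit rules of {D, S} → QQg | SQ | g | gg | jSD.
D: inherits non-unit rules of {D} → g | jSD.
Q: inherits non-unit rules of {D, Q, S} → QQg | SQ | g | gg | j | jD | jSD.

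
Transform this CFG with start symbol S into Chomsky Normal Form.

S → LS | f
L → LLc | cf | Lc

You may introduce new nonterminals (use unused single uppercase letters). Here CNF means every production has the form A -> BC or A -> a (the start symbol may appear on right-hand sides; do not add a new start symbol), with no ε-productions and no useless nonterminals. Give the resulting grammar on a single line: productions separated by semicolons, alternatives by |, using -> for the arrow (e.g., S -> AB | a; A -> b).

S -> f | LS; A -> c; B -> f; C -> LA; L -> AB | LA | LC

No ε-productions.
No unit productions to eliminate.
TERM: introduce A -> c, B -> f and substitute in every rule of length ≥2.
BIN: L -> LLA becomes L -> LC, C -> LA.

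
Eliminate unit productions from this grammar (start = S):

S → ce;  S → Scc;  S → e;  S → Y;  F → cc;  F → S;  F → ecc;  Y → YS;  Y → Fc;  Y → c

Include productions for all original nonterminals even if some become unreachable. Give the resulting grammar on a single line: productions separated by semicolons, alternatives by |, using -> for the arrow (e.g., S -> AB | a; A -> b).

Unit productions: F->S, S->Y.
Unit pairs (A ⇒* B via units): (F,S), (F,Y), (S,Y).
S: inherits non-unit rules of {S, Y} → Fc | Scc | YS | c | ce | e.
F: inherits non-unit rules of {F, S, Y} → Fc | Scc | YS | c | cc | ce | e | ecc.
Y: inherits non-unit rules of {Y} → Fc | YS | c.

S -> c | e | Fc | YS | ce | Scc; F -> c | e | Fc | YS | cc | ce | Scc | ecc; Y -> c | Fc | YS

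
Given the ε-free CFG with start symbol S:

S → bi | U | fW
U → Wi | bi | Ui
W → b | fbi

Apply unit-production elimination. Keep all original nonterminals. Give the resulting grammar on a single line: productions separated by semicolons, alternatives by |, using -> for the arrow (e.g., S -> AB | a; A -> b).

Unit productions: S->U.
Unit pairs (A ⇒* B via units): (S,U).
S: inherits non-unit rules of {S, U} → Ui | Wi | bi | fW.
U: inherits non-unit rules of {U} → Ui | Wi | bi.
W: inherits non-unit rules of {W} → b | fbi.

S -> Ui | Wi | bi | fW; U -> Ui | Wi | bi; W -> b | fbi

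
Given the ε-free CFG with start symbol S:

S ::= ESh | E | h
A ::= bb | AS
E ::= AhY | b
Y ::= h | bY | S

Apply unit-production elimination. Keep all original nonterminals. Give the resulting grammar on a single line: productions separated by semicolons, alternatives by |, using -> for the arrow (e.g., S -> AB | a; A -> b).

Unit productions: S->E, Y->S.
Unit pairs (A ⇒* B via units): (S,E), (Y,E), (Y,S).
S: inherits non-unit rules of {E, S} → AhY | ESh | b | h.
A: inherits non-unit rules of {A} → AS | bb.
E: inherits non-unit rules of {E} → AhY | b.
Y: inherits non-unit rules of {E, S, Y} → AhY | ESh | b | bY | h.

S -> b | h | AhY | ESh; A -> AS | bb; E -> b | AhY; Y -> b | h | bY | AhY | ESh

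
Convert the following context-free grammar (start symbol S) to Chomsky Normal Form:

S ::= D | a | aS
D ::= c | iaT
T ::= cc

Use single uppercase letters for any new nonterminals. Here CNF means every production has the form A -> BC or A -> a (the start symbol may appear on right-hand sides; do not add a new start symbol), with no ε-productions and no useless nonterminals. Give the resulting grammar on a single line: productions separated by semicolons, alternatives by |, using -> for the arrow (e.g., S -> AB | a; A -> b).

No ε-productions.
After unit-elimination: S -> a | c | aS | iaT; D -> c | iaT; T -> cc.
TERM: introduce B -> a, C -> c, A -> i and substitute in every rule of length ≥2.
BIN: D -> ABT becomes D -> AE, E -> BT; S -> ABT becomes S -> AF, F -> BT.
Drop unreachable/unproductive: D.

S -> a | c | AF | BS; A -> i; B -> a; C -> c; F -> BT; T -> CC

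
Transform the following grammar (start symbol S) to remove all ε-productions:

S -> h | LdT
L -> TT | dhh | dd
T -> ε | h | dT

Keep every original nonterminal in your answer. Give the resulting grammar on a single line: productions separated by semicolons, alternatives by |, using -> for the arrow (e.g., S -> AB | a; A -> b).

Nullable set: {L, T}.
S -> LdT: L, T nullable, giving Ld | LdT | d | dT.
L -> TT: T, T nullable, giving T | TT.
Drop T -> ε.
T -> dT: T nullable, giving d | dT.
Unchanged (no nullable symbols): S -> h; L -> dd; L -> dhh; T -> h.

S -> d | h | Ld | dT | LdT; L -> T | TT | dd | dhh; T -> d | h | dT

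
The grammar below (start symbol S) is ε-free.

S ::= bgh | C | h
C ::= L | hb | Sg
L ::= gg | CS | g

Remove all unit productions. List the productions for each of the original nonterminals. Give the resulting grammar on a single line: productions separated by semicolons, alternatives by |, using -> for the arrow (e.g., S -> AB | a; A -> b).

Unit productions: C->L, S->C.
Unit pairs (A ⇒* B via units): (C,L), (S,C), (S,L).
S: inherits non-unit rules of {C, L, S} → CS | Sg | bgh | g | gg | h | hb.
C: inherits non-unit rules of {C, L} → CS | Sg | g | gg | hb.
L: inherits non-unit rules of {L} → CS | g | gg.

S -> g | h | CS | Sg | gg | hb | bgh; C -> g | CS | Sg | gg | hb; L -> g | CS | gg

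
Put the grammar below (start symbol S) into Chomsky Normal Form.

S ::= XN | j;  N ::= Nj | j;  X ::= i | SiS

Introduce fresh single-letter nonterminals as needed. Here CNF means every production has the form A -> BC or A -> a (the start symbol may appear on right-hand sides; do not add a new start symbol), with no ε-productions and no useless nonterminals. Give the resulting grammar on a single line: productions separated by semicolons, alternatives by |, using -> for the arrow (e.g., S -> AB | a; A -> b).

No ε-productions.
No unit productions to eliminate.
TERM: introduce B -> i, A -> j and substitute in every rule of length ≥2.
BIN: X -> SBS becomes X -> SC, C -> BS.

S -> j | XN; A -> j; B -> i; C -> BS; N -> j | NA; X -> i | SC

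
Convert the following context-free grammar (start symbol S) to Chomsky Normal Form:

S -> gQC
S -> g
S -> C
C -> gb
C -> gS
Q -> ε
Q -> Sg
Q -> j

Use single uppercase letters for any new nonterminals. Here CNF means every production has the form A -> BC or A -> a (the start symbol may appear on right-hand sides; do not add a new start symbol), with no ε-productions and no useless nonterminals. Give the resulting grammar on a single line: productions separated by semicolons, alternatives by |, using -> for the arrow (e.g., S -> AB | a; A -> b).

Nullable: {Q}; after ε-elimination: S -> C | g | gC | gQC; C -> gS | gb; Q -> j | Sg.
After unit-elimination: S -> g | gC | gS | gb | gQC; C -> gS | gb; Q -> j | Sg.
TERM: introduce B -> b, A -> g and substitute in every rule of length ≥2.
BIN: S -> AQC becomes S -> AD, D -> QC.

S -> g | AB | AC | AD | AS; A -> g; B -> b; C -> AB | AS; D -> QC; Q -> j | SA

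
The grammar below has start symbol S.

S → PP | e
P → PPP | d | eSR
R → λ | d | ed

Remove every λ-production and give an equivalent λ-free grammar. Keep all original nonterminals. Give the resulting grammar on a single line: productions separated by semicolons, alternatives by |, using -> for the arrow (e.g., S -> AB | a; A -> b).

Nullable set: {R}.
P -> eSR: R nullable, giving eS | eSR.
Drop R -> λ.
Unchanged (no nullable symbols): S -> PP; S -> e; P -> PPP; P -> d; R -> d; R -> ed.

S -> e | PP; P -> d | eS | PPP | eSR; R -> d | ed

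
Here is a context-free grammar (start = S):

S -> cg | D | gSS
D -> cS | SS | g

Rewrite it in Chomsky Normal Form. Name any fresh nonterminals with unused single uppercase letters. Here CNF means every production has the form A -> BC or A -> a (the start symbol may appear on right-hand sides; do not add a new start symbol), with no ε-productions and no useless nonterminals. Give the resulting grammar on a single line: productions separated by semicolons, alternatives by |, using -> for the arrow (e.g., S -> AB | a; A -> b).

S -> g | AB | AS | BC | SS; A -> c; B -> g; C -> SS

No ε-productions.
After unit-elimination: S -> g | SS | cS | cg | gSS; D -> g | SS | cS.
TERM: introduce A -> c, B -> g and substitute in every rule of length ≥2.
BIN: S -> BSS becomes S -> BC, C -> SS.
Drop unreachable/unproductive: D.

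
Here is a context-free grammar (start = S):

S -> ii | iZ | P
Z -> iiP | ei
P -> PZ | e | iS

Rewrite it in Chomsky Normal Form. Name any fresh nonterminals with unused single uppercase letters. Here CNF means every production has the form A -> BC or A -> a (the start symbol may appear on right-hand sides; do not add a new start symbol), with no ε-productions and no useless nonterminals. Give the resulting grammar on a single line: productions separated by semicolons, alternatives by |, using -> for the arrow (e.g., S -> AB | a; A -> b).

S -> e | AA | AS | AZ | PZ; A -> i; B -> e; C -> AP; P -> e | AS | PZ; Z -> AC | BA

No ε-productions.
After unit-elimination: S -> e | PZ | iS | iZ | ii; P -> e | PZ | iS; Z -> ei | iiP.
TERM: introduce B -> e, A -> i and substitute in every rule of length ≥2.
BIN: Z -> AAP becomes Z -> AC, C -> AP.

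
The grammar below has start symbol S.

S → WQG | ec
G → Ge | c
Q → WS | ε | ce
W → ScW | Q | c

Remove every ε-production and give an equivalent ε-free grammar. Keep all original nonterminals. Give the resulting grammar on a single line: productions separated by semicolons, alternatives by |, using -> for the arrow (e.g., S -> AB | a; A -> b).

S -> G | QG | WG | ec | WQG; G -> c | Ge; Q -> S | WS | ce; W -> Q | c | Sc | ScW

Nullable set: {Q, W}.
S -> WQG: W, Q nullable, giving G | QG | WG | WQG.
Drop Q -> ε.
Q -> WS: W nullable, giving S | WS.
W -> Q: Q nullable, giving Q.
W -> ScW: W nullable, giving Sc | ScW.
Unchanged (no nullable symbols): S -> ec; G -> Ge; G -> c; Q -> ce; W -> c.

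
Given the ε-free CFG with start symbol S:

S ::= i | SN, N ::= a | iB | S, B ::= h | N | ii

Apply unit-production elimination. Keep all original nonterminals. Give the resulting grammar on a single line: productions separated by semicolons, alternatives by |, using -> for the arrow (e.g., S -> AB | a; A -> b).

Unit productions: B->N, N->S.
Unit pairs (A ⇒* B via units): (B,N), (B,S), (N,S).
S: inherits non-unit rules of {S} → SN | i.
B: inherits non-unit rules of {B, N, S} → SN | a | h | i | iB | ii.
N: inherits non-unit rules of {N, S} → SN | a | i | iB.

S -> i | SN; B -> a | h | i | SN | iB | ii; N -> a | i | SN | iB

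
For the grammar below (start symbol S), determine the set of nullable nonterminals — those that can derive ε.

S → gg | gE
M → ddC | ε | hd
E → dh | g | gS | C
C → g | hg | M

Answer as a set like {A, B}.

Directly nullable (have an ε-rule): {M}.
C is nullable via C -> M (every symbol on the right is already known nullable).
E is nullable via E -> C (every symbol on the right is already known nullable).
Not nullable: S — each has a terminal in every rule's right-hand side or depends on a non-nullable symbol.

{C, E, M}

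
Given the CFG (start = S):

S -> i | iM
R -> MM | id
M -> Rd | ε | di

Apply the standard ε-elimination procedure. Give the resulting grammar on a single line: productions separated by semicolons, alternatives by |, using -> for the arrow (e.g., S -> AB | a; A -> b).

Nullable set: {M, R}.
S -> iM: M nullable, giving i | iM.
Drop M -> ε.
M -> Rd: R nullable, giving Rd | d.
R -> MM: M, M nullable, giving M | MM.
Unchanged (no nullable symbols): S -> i; M -> di; R -> id.

S -> i | iM; M -> d | Rd | di; R -> M | MM | id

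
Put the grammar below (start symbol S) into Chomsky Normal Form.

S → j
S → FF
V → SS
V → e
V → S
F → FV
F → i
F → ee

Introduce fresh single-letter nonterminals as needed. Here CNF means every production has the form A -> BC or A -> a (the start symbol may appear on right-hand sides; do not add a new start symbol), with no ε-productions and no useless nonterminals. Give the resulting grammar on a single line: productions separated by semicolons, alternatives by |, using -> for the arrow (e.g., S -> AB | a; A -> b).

No ε-productions.
After unit-elimination: S -> j | FF; F -> i | FV | ee; V -> e | j | FF | SS.
TERM: introduce A -> e and substitute in every rule of length ≥2.

S -> j | FF; A -> e; F -> i | AA | FV; V -> e | j | FF | SS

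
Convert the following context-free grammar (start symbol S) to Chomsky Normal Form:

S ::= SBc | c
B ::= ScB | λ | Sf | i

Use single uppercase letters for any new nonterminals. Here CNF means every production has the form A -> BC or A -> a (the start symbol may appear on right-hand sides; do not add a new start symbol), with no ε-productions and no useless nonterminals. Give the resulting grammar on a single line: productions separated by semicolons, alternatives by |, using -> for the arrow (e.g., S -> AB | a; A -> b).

Nullable: {B}; after ε-elimination: S -> c | Sc | SBc; B -> i | Sc | Sf | ScB.
No unit productions to eliminate.
TERM: introduce A -> c, C -> f and substitute in every rule of length ≥2.
BIN: B -> SAB becomes B -> SD, D -> AB; S -> SBA becomes S -> SE, E -> BA.

S -> c | SA | SE; A -> c; B -> i | SA | SC | SD; C -> f; D -> AB; E -> BA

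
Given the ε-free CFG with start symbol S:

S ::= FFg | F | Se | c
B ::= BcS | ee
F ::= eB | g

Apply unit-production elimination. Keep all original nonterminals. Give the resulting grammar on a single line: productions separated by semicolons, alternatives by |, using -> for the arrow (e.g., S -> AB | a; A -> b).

S -> c | g | Se | eB | FFg; B -> ee | BcS; F -> g | eB

Unit productions: S->F.
Unit pairs (A ⇒* B via units): (S,F).
S: inherits non-unit rules of {F, S} → FFg | Se | c | eB | g.
B: inherits non-unit rules of {B} → BcS | ee.
F: inherits non-unit rules of {F} → eB | g.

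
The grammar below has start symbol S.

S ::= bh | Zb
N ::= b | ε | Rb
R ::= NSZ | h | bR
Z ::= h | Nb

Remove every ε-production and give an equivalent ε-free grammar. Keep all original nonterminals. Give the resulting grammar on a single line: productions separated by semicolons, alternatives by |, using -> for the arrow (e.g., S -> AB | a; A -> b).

Nullable set: {N}.
Drop N -> ε.
R -> NSZ: N nullable, giving NSZ | SZ.
Z -> Nb: N nullable, giving Nb | b.
Unchanged (no nullable symbols): S -> Zb; S -> bh; N -> Rb; N -> b; R -> bR; R -> h; Z -> h.

S -> Zb | bh; N -> b | Rb; R -> h | SZ | bR | NSZ; Z -> b | h | Nb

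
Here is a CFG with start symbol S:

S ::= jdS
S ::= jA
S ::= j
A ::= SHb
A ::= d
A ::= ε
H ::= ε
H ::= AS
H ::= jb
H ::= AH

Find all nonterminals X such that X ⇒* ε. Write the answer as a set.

Directly nullable (have an ε-rule): {A, H}.
Not nullable: S — each has a terminal in every rule's right-hand side or depends on a non-nullable symbol.

{A, H}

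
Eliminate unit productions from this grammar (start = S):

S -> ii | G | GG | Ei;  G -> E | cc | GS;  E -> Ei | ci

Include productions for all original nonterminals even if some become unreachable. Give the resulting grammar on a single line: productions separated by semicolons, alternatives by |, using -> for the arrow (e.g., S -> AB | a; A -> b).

S -> Ei | GG | GS | cc | ci | ii; E -> Ei | ci; G -> Ei | GS | cc | ci

Unit productions: G->E, S->G.
Unit pairs (A ⇒* B via units): (G,E), (S,E), (S,G).
S: inherits non-unit rules of {E, G, S} → Ei | GG | GS | cc | ci | ii.
E: inherits non-unit rules of {E} → Ei | ci.
G: inherits non-unit rules of {E, G} → Ei | GS | cc | ci.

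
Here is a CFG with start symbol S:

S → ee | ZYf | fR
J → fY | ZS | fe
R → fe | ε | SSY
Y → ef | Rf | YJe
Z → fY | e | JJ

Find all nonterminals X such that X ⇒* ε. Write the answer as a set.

Directly nullable (have an ε-rule): {R}.
Not nullable: J, S, Y, Z — each has a terminal in every rule's right-hand side or depends on a non-nullable symbol.

{R}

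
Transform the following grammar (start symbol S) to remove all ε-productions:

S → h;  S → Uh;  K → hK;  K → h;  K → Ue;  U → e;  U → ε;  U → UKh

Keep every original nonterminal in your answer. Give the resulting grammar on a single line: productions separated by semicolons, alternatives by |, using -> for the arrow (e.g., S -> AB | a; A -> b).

S -> h | Uh; K -> e | h | Ue | hK; U -> e | Kh | UKh

Nullable set: {U}.
S -> Uh: U nullable, giving Uh | h.
K -> Ue: U nullable, giving Ue | e.
Drop U -> ε.
U -> UKh: U nullable, giving Kh | UKh.
Unchanged (no nullable symbols): S -> h; K -> h; K -> hK; U -> e.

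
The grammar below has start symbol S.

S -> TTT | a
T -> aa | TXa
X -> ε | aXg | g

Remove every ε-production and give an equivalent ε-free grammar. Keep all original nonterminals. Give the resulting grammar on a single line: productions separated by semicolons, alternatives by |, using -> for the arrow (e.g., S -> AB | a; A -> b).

S -> a | TTT; T -> Ta | aa | TXa; X -> g | ag | aXg

Nullable set: {X}.
T -> TXa: X nullable, giving TXa | Ta.
Drop X -> ε.
X -> aXg: X nullable, giving aXg | ag.
Unchanged (no nullable symbols): S -> TTT; S -> a; T -> aa; X -> g.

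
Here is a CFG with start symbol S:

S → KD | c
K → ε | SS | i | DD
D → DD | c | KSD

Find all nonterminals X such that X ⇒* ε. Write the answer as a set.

{K}

Directly nullable (have an ε-rule): {K}.
Not nullable: D, S — each has a terminal in every rule's right-hand side or depends on a non-nullable symbol.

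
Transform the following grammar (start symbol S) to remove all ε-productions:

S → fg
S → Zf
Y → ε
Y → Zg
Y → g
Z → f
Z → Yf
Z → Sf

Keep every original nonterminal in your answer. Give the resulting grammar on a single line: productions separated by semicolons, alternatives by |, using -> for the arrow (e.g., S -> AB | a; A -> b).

S -> Zf | fg; Y -> g | Zg; Z -> f | Sf | Yf

Nullable set: {Y}.
Drop Y -> ε.
Z -> Yf: Y nullable, giving Yf | f.
Unchanged (no nullable symbols): S -> Zf; S -> fg; Y -> Zg; Y -> g; Z -> Sf; Z -> f.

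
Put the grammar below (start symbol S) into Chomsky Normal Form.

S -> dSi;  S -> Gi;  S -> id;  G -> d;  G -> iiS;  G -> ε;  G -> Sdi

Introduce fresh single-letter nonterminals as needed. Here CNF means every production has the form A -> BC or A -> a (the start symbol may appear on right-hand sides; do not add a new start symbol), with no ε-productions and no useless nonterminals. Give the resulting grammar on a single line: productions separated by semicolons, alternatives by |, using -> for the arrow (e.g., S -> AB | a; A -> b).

Nullable: {G}; after ε-elimination: S -> i | Gi | id | dSi; G -> d | Sdi | iiS.
No unit productions to eliminate.
TERM: introduce A -> d, B -> i and substitute in every rule of length ≥2.
BIN: G -> BBS becomes G -> BC, C -> BS; G -> SAB becomes G -> SD, D -> AB; S -> ASB becomes S -> AE, E -> SB.

S -> i | AE | BA | GB; A -> d; B -> i; C -> BS; D -> AB; E -> SB; G -> d | BC | SD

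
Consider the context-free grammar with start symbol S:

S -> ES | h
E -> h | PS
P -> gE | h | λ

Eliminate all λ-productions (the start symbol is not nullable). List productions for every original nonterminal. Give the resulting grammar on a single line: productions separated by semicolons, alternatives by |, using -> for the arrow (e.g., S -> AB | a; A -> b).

S -> h | ES; E -> S | h | PS; P -> h | gE

Nullable set: {P}.
E -> PS: P nullable, giving PS | S.
Drop P -> λ.
Unchanged (no nullable symbols): S -> ES; S -> h; E -> h; P -> gE; P -> h.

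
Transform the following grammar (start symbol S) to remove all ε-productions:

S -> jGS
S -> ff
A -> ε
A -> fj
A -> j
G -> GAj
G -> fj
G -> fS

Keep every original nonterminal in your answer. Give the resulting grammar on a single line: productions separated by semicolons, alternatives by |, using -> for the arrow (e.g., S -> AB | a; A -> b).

Nullable set: {A}.
Drop A -> ε.
G -> GAj: A nullable, giving GAj | Gj.
Unchanged (no nullable symbols): S -> ff; S -> jGS; A -> fj; A -> j; G -> fS; G -> fj.

S -> ff | jGS; A -> j | fj; G -> Gj | fS | fj | GAj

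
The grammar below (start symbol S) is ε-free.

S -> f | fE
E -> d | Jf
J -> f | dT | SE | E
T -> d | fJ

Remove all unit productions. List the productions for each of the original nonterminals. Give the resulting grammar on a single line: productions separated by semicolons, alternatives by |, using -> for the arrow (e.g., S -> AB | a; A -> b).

Unit productions: J->E.
Unit pairs (A ⇒* B via units): (J,E).
S: inherits non-unit rules of {S} → f | fE.
E: inherits non-unit rules of {E} → Jf | d.
J: inherits non-unit rules of {E, J} → Jf | SE | d | dT | f.
T: inherits non-unit rules of {T} → d | fJ.

S -> f | fE; E -> d | Jf; J -> d | f | Jf | SE | dT; T -> d | fJ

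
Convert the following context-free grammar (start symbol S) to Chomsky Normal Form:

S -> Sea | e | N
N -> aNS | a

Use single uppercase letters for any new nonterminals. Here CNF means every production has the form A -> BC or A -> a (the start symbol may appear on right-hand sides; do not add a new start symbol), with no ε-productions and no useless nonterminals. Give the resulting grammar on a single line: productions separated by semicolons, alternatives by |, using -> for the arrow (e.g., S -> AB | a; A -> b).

S -> a | e | AD | SE; A -> a; B -> e; C -> NS; D -> NS; E -> BA; N -> a | AC

No ε-productions.
After unit-elimination: S -> a | e | Sea | aNS; N -> a | aNS.
TERM: introduce A -> a, B -> e and substitute in every rule of length ≥2.
BIN: N -> ANS becomes N -> AC, C -> NS; S -> ANS becomes S -> AD, D -> NS; S -> SBA becomes S -> SE, E -> BA.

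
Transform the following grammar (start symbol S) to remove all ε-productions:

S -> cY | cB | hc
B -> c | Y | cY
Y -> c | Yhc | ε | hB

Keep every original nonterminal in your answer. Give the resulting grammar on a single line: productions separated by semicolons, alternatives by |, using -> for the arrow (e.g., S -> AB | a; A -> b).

S -> c | cB | cY | hc; B -> Y | c | cY; Y -> c | h | hB | hc | Yhc

Nullable set: {B, Y}.
S -> cB: B nullable, giving c | cB.
S -> cY: Y nullable, giving c | cY.
B -> Y: Y nullable, giving Y.
B -> cY: Y nullable, giving c | cY.
Drop Y -> ε.
Y -> Yhc: Y nullable, giving Yhc | hc.
Y -> hB: B nullable, giving h | hB.
Unchanged (no nullable symbols): S -> hc; B -> c; Y -> c.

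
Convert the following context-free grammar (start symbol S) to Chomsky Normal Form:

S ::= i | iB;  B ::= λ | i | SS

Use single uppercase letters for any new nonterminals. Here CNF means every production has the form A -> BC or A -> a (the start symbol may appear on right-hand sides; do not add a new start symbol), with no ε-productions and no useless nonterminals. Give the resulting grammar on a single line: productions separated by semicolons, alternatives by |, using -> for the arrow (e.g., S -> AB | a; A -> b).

S -> i | AB; A -> i; B -> i | SS

Nullable: {B}; after ε-elimination: S -> i | iB; B -> i | SS.
No unit productions to eliminate.
TERM: introduce A -> i and substitute in every rule of length ≥2.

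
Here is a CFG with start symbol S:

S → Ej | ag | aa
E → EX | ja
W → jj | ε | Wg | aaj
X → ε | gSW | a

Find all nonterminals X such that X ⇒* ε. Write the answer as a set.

Directly nullable (have an ε-rule): {W, X}.
Not nullable: E, S — each has a terminal in every rule's right-hand side or depends on a non-nullable symbol.

{W, X}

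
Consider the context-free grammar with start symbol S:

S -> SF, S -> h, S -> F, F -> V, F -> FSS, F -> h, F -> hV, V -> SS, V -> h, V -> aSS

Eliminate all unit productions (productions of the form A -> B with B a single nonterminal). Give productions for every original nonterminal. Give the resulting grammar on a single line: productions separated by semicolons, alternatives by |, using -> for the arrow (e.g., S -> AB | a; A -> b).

S -> h | SF | SS | hV | FSS | aSS; F -> h | SS | hV | FSS | aSS; V -> h | SS | aSS

Unit productions: F->V, S->F.
Unit pairs (A ⇒* B via units): (F,V), (S,F), (S,V).
S: inherits non-unit rules of {F, S, V} → FSS | SF | SS | aSS | h | hV.
F: inherits non-unit rules of {F, V} → FSS | SS | aSS | h | hV.
V: inherits non-unit rules of {V} → SS | aSS | h.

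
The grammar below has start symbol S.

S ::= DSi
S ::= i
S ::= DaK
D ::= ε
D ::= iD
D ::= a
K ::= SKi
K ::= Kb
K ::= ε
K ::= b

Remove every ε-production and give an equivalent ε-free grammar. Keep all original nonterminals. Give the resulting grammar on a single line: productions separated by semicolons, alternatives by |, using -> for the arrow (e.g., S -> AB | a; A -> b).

S -> a | i | Da | Si | aK | DSi | DaK; D -> a | i | iD; K -> b | Kb | Si | SKi

Nullable set: {D, K}.
S -> DSi: D nullable, giving DSi | Si.
S -> DaK: D, K nullable, giving Da | DaK | a | aK.
Drop D -> ε.
D -> iD: D nullable, giving i | iD.
Drop K -> ε.
K -> Kb: K nullable, giving Kb | b.
K -> SKi: K nullable, giving SKi | Si.
Unchanged (no nullable symbols): S -> i; D -> a; K -> b.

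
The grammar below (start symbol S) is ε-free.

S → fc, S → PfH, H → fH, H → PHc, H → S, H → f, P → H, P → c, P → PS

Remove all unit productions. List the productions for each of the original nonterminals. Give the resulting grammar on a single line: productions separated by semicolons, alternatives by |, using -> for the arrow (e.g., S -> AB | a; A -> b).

S -> fc | PfH; H -> f | fH | fc | PHc | PfH; P -> c | f | PS | fH | fc | PHc | PfH

Unit productions: H->S, P->H.
Unit pairs (A ⇒* B via units): (H,S), (P,H), (P,S).
S: inherits non-unit rules of {S} → PfH | fc.
H: inherits non-unit rules of {H, S} → PHc | PfH | f | fH | fc.
P: inherits non-unit rules of {H, P, S} → PHc | PS | PfH | c | f | fH | fc.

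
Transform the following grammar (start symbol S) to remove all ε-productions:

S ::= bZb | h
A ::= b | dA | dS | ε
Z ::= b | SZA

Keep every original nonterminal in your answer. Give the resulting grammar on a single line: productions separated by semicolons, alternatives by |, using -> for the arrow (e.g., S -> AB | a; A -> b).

S -> h | bZb; A -> b | d | dA | dS; Z -> b | SZ | SZA

Nullable set: {A}.
Drop A -> ε.
A -> dA: A nullable, giving d | dA.
Z -> SZA: A nullable, giving SZ | SZA.
Unchanged (no nullable symbols): S -> bZb; S -> h; A -> b; A -> dS; Z -> b.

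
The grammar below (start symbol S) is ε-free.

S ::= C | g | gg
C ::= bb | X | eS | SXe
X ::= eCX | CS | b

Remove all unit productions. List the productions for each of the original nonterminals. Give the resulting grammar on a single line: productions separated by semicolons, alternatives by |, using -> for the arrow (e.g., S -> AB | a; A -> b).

S -> b | g | CS | bb | eS | gg | SXe | eCX; C -> b | CS | bb | eS | SXe | eCX; X -> b | CS | eCX

Unit productions: C->X, S->C.
Unit pairs (A ⇒* B via units): (C,X), (S,C), (S,X).
S: inherits non-unit rules of {C, S, X} → CS | SXe | b | bb | eCX | eS | g | gg.
C: inherits non-unit rules of {C, X} → CS | SXe | b | bb | eCX | eS.
X: inherits non-unit rules of {X} → CS | b | eCX.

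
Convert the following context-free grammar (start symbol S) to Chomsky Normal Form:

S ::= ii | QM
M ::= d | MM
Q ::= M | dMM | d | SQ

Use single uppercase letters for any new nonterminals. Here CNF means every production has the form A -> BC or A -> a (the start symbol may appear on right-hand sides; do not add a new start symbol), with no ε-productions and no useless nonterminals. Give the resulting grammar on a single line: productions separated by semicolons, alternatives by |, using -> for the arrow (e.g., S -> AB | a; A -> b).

No ε-productions.
After unit-elimination: S -> QM | ii; M -> d | MM; Q -> d | MM | SQ | dMM.
TERM: introduce A -> d, B -> i and substitute in every rule of length ≥2.
BIN: Q -> AMM becomes Q -> AC, C -> MM.

S -> BB | QM; A -> d; B -> i; C -> MM; M -> d | MM; Q -> d | AC | MM | SQ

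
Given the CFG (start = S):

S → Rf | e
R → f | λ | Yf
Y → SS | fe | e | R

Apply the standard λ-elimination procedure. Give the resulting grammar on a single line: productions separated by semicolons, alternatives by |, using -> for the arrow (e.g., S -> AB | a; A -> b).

S -> e | f | Rf; R -> f | Yf; Y -> R | e | SS | fe

Nullable set: {R, Y}.
S -> Rf: R nullable, giving Rf | f.
Drop R -> λ.
R -> Yf: Y nullable, giving Yf | f.
Y -> R: R nullable, giving R.
Unchanged (no nullable symbols): S -> e; R -> f; Y -> SS; Y -> e; Y -> fe.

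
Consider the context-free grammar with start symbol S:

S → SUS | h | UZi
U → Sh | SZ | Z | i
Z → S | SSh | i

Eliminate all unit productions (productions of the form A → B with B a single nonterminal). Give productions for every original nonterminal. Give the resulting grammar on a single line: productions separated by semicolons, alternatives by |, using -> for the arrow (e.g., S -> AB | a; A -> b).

Unit productions: U->Z, Z->S.
Unit pairs (A ⇒* B via units): (U,S), (U,Z), (Z,S).
S: inherits non-unit rules of {S} → SUS | UZi | h.
U: inherits non-unit rules of {S, U, Z} → SSh | SUS | SZ | Sh | UZi | h | i.
Z: inherits non-unit rules of {S, Z} → SSh | SUS | UZi | h | i.

S -> h | SUS | UZi; U -> h | i | SZ | Sh | SSh | SUS | UZi; Z -> h | i | SSh | SUS | UZi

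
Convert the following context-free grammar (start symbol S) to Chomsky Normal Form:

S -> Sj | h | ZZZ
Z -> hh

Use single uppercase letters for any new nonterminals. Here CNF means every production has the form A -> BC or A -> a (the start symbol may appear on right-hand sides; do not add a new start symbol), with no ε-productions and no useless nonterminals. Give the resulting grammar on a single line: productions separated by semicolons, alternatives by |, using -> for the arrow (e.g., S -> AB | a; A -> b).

S -> h | SA | ZC; A -> j; B -> h; C -> ZZ; Z -> BB

No ε-productions.
No unit productions to eliminate.
TERM: introduce B -> h, A -> j and substitute in every rule of length ≥2.
BIN: S -> ZZZ becomes S -> ZC, C -> ZZ.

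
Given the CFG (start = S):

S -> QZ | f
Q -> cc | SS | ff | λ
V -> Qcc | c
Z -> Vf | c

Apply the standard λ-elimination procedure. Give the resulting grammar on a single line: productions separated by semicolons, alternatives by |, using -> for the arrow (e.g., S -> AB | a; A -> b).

S -> Z | f | QZ; Q -> SS | cc | ff; V -> c | cc | Qcc; Z -> c | Vf

Nullable set: {Q}.
S -> QZ: Q nullable, giving QZ | Z.
Drop Q -> λ.
V -> Qcc: Q nullable, giving Qcc | cc.
Unchanged (no nullable symbols): S -> f; Q -> SS; Q -> cc; Q -> ff; V -> c; Z -> Vf; Z -> c.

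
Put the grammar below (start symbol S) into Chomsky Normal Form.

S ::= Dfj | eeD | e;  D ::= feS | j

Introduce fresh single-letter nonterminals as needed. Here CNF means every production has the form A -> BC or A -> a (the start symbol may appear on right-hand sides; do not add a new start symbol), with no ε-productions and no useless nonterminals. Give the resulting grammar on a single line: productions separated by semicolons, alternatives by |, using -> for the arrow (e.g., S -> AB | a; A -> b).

No ε-productions.
No unit productions to eliminate.
TERM: introduce B -> e, A -> f, C -> j and substitute in every rule of length ≥2.
BIN: D -> ABS becomes D -> AE, E -> BS; S -> BBD becomes S -> BF, F -> BD; S -> DAC becomes S -> DG, G -> AC.

S -> e | BF | DG; A -> f; B -> e; C -> j; D -> j | AE; E -> BS; F -> BD; G -> AC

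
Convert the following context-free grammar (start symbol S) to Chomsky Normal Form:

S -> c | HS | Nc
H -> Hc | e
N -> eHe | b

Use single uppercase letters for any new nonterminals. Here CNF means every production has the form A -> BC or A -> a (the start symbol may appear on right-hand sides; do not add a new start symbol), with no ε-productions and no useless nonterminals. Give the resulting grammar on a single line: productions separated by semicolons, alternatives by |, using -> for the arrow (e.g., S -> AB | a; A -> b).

S -> c | HS | NA; A -> c; B -> e; C -> HB; H -> e | HA; N -> b | BC

No ε-productions.
No unit productions to eliminate.
TERM: introduce A -> c, B -> e and substitute in every rule of length ≥2.
BIN: N -> BHB becomes N -> BC, C -> HB.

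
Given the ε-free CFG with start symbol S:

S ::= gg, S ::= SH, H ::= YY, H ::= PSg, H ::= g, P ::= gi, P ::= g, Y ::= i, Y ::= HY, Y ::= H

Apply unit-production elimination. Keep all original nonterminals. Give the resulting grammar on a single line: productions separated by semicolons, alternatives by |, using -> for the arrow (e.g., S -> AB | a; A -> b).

Unit productions: Y->H.
Unit pairs (A ⇒* B via units): (Y,H).
S: inherits non-unit rules of {S} → SH | gg.
H: inherits non-unit rules of {H} → PSg | YY | g.
P: inherits non-unit rules of {P} → g | gi.
Y: inherits non-unit rules of {H, Y} → HY | PSg | YY | g | i.

S -> SH | gg; H -> g | YY | PSg; P -> g | gi; Y -> g | i | HY | YY | PSg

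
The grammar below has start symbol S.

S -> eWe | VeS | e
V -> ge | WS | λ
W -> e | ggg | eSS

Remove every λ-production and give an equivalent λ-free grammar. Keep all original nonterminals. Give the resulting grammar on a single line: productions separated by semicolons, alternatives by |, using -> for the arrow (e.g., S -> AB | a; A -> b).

S -> e | eS | VeS | eWe; V -> WS | ge; W -> e | eSS | ggg

Nullable set: {V}.
S -> VeS: V nullable, giving VeS | eS.
Drop V -> λ.
Unchanged (no nullable symbols): S -> e; S -> eWe; V -> WS; V -> ge; W -> e; W -> eSS; W -> ggg.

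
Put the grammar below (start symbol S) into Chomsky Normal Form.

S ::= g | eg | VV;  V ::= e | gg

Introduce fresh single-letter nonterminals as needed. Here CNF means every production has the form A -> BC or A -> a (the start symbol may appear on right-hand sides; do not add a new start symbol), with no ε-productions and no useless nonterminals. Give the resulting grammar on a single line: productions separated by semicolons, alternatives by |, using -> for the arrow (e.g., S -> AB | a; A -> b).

No ε-productions.
No unit productions to eliminate.
TERM: introduce A -> e, B -> g and substitute in every rule of length ≥2.

S -> g | AB | VV; A -> e; B -> g; V -> e | BB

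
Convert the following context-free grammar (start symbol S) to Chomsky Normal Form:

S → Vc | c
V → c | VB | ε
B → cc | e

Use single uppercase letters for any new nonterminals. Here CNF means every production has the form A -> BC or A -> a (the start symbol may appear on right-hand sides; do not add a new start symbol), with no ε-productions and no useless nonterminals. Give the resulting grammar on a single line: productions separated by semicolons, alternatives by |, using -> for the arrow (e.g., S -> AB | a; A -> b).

S -> c | VA; A -> c; B -> e | AA; V -> c | e | AA | VB

Nullable: {V}; after ε-elimination: S -> c | Vc; B -> e | cc; V -> B | c | VB.
After unit-elimination: S -> c | Vc; B -> e | cc; V -> c | e | VB | cc.
TERM: introduce A -> c and substitute in every rule of length ≥2.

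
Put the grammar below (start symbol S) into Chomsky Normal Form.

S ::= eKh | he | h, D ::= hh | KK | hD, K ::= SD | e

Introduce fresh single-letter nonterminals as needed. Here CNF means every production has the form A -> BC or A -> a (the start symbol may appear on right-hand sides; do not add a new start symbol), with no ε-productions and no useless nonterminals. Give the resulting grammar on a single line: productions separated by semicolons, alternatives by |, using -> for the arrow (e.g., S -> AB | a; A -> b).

No ε-productions.
No unit productions to eliminate.
TERM: introduce B -> e, A -> h and substitute in every rule of length ≥2.
BIN: S -> BKA becomes S -> BC, C -> KA.

S -> h | AB | BC; A -> h; B -> e; C -> KA; D -> AA | AD | KK; K -> e | SD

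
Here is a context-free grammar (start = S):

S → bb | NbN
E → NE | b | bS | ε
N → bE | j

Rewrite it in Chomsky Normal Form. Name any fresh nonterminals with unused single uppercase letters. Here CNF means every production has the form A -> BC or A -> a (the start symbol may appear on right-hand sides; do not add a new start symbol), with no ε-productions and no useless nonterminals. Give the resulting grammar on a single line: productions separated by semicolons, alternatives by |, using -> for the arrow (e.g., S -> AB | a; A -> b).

Nullable: {E}; after ε-elimination: S -> bb | NbN; E -> N | b | NE | bS; N -> b | j | bE.
After unit-elimination: S -> bb | NbN; E -> b | j | NE | bE | bS; N -> b | j | bE.
TERM: introduce A -> b and substitute in every rule of length ≥2.
BIN: S -> NAN becomes S -> NB, B -> AN.

S -> AA | NB; A -> b; B -> AN; E -> b | j | AE | AS | NE; N -> b | j | AE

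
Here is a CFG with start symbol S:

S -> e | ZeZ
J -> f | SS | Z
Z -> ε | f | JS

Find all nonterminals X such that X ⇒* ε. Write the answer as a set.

{J, Z}

Directly nullable (have an ε-rule): {Z}.
J is nullable via J -> Z (every symbol on the right is already known nullable).
Not nullable: S — each has a terminal in every rule's right-hand side or depends on a non-nullable symbol.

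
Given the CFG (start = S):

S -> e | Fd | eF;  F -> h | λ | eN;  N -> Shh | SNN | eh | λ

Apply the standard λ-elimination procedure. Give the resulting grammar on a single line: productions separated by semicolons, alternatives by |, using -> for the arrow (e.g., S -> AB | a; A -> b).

Nullable set: {F, N}.
S -> Fd: F nullable, giving Fd | d.
S -> eF: F nullable, giving e | eF.
Drop F -> λ.
F -> eN: N nullable, giving e | eN.
Drop N -> λ.
N -> SNN: N, N nullable, giving S | SN | SNN.
Unchanged (no nullable symbols): S -> e; F -> h; N -> Shh; N -> eh.

S -> d | e | Fd | eF; F -> e | h | eN; N -> S | SN | eh | SNN | Shh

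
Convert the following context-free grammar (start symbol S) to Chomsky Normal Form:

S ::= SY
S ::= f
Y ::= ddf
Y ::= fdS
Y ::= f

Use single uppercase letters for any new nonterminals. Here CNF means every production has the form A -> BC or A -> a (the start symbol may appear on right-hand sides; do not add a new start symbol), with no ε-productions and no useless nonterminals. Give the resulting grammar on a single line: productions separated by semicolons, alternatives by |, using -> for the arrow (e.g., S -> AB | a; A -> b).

No ε-productions.
No unit productions to eliminate.
TERM: introduce A -> d, B -> f and substitute in every rule of length ≥2.
BIN: Y -> AAB becomes Y -> AC, C -> AB; Y -> BAS becomes Y -> BD, D -> AS.

S -> f | SY; A -> d; B -> f; C -> AB; D -> AS; Y -> f | AC | BD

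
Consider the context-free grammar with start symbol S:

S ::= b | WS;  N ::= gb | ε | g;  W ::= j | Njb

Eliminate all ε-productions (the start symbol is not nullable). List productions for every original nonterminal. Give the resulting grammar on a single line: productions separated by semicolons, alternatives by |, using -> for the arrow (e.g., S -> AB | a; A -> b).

S -> b | WS; N -> g | gb; W -> j | jb | Njb

Nullable set: {N}.
Drop N -> ε.
W -> Njb: N nullable, giving Njb | jb.
Unchanged (no nullable symbols): S -> WS; S -> b; N -> g; N -> gb; W -> j.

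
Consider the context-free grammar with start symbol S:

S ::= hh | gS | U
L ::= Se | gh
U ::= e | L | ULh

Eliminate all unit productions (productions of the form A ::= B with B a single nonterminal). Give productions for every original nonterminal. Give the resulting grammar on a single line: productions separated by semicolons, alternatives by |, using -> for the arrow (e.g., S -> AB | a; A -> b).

Unit productions: S->U, U->L.
Unit pairs (A ⇒* B via units): (S,L), (S,U), (U,L).
S: inherits non-unit rules of {L, S, U} → Se | ULh | e | gS | gh | hh.
L: inherits non-unit rules of {L} → Se | gh.
U: inherits non-unit rules of {L, U} → Se | ULh | e | gh.

S -> e | Se | gS | gh | hh | ULh; L -> Se | gh; U -> e | Se | gh | ULh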